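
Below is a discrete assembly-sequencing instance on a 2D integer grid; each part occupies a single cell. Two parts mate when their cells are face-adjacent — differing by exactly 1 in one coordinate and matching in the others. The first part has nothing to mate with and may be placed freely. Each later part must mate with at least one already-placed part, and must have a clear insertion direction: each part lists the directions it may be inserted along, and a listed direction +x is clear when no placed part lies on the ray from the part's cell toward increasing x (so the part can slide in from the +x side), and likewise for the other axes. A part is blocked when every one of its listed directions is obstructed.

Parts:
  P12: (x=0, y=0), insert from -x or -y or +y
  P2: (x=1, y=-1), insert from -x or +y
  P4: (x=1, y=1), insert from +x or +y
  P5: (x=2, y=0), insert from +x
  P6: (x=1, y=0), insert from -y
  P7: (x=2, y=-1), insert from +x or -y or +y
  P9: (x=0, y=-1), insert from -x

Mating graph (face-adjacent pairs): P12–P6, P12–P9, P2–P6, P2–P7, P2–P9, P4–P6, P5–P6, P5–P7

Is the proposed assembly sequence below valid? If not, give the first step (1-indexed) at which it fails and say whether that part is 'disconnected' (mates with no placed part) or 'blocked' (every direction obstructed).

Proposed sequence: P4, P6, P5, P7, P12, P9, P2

Invalid at step 7 (blocked)

1. P4@(1, 1) [+x clear] — {P4}
2. P6@(1, 0) [-y clear] — {P4, P6}
3. P5@(2, 0) [+x clear] — {P4, P5, P6}
4. P7@(2, -1) [+x clear] — {P4, P5, P6, P7}
5. P12@(0, 0) [-x clear] — {P12, P4, P5, P6, P7}
6. P9@(0, -1) [-x clear] — {P12, P4, P5, P6, P7, P9}
7. P2@(1, -1) — -x/+y all obstructed ⇒ blocked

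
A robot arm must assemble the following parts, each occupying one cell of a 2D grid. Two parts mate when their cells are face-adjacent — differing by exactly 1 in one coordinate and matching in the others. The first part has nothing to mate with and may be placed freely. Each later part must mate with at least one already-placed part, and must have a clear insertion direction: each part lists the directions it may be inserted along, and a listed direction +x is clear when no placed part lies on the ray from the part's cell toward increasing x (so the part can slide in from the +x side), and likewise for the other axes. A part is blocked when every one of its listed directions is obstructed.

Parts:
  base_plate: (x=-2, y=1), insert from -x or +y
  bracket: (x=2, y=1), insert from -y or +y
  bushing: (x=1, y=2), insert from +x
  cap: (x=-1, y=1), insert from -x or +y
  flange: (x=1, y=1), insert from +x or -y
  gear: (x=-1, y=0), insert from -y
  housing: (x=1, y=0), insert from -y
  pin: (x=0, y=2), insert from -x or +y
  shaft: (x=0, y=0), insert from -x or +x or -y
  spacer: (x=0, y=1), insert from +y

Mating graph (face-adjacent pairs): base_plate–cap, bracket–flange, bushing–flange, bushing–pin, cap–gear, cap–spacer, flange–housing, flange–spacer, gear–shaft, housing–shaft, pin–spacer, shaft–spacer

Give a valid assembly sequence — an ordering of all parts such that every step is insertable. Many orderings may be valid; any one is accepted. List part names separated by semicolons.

spacer; pin; flange; cap; gear; housing; bracket; shaft; base_plate; bushing

1. spacer@(0, 1) [+y clear] — {spacer}
2. pin@(0, 2) [-x clear] — {pin, spacer}
3. flange@(1, 1) [+x clear] — {flange, pin, spacer}
4. cap@(-1, 1) [-x clear] — {cap, flange, pin, spacer}
5. gear@(-1, 0) [-y clear] — {cap, flange, gear, pin, spacer}
6. housing@(1, 0) [-y clear] — {cap, flange, gear, housing, pin, spacer}
7. bracket@(2, 1) [-y clear] — {bracket, cap, flange, gear, housing, pin, spacer}
8. shaft@(0, 0) [-y clear] — {bracket, cap, flange, gear, housing, pin, shaft, spacer}
9. base_plate@(-2, 1) [-x clear] — {base_plate, bracket, cap, flange, gear, housing, pin, shaft, spacer}
10. bushing@(1, 2) [+x clear] — {base_plate, bracket, bushing, cap, flange, gear, housing, pin, shaft, spacer}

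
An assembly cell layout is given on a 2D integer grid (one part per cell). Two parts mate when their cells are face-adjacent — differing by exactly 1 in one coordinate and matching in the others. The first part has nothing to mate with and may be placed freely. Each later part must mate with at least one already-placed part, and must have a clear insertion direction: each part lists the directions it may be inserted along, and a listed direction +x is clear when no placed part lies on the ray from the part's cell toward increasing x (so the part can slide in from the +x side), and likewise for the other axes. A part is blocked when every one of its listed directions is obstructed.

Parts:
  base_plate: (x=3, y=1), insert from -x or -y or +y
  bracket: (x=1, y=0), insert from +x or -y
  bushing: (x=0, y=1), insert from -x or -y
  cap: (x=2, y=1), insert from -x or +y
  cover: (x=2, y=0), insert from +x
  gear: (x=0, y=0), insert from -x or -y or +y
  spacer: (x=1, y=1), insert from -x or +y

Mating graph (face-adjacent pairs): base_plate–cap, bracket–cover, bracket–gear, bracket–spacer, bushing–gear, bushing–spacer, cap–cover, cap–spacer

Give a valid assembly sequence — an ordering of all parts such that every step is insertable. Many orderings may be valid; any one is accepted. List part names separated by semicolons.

gear; bracket; spacer; cap; base_plate; cover; bushing

1. gear@(0, 0) [-x clear] — {gear}
2. bracket@(1, 0) [+x clear] — {bracket, gear}
3. spacer@(1, 1) [-x clear] — {bracket, gear, spacer}
4. cap@(2, 1) [+y clear] — {bracket, cap, gear, spacer}
5. base_plate@(3, 1) [-y clear] — {base_plate, bracket, cap, gear, spacer}
6. cover@(2, 0) [+x clear] — {base_plate, bracket, cap, cover, gear, spacer}
7. bushing@(0, 1) [-x clear] — {base_plate, bracket, bushing, cap, cover, gear, spacer}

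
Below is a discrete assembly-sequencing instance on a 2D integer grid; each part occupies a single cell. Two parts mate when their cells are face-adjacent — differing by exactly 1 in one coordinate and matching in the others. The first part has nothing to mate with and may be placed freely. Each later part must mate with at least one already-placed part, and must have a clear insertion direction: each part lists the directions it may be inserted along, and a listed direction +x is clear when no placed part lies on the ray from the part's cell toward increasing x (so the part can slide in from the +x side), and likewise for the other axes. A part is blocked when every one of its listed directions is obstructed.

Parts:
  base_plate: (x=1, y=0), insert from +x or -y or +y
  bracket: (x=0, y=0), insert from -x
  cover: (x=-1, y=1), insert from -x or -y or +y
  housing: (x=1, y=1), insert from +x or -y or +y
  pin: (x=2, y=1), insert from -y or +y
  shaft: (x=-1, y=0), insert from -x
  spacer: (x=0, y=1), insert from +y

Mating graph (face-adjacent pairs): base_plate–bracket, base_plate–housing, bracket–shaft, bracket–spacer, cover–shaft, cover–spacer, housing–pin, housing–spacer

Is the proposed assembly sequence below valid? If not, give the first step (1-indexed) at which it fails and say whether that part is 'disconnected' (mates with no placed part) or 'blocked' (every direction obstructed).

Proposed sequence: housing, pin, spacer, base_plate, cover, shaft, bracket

1. housing@(1, 1) [+x clear] — {housing}
2. pin@(2, 1) [-y clear] — {housing, pin}
3. spacer@(0, 1) [+y clear] — {housing, pin, spacer}
4. base_plate@(1, 0) [+x clear] — {base_plate, housing, pin, spacer}
5. cover@(-1, 1) [-x clear] — {base_plate, cover, housing, pin, spacer}
6. shaft@(-1, 0) [-x clear] — {base_plate, cover, housing, pin, shaft, spacer}
7. bracket@(0, 0) — -x all obstructed ⇒ blocked

Invalid at step 7 (blocked)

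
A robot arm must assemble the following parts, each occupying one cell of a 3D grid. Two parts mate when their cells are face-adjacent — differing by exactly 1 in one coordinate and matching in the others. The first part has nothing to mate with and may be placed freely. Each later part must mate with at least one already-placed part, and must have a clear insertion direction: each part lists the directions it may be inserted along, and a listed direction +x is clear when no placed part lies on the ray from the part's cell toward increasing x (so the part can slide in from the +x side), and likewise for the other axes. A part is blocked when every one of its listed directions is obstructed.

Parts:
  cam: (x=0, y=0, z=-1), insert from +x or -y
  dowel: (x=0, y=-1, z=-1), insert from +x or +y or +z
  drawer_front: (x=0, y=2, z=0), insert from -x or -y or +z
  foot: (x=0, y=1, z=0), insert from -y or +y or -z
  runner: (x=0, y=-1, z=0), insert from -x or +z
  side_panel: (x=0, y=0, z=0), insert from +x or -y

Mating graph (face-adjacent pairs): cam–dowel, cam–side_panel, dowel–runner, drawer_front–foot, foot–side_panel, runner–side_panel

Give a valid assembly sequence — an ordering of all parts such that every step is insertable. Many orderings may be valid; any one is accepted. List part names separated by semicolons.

cam; dowel; runner; side_panel; foot; drawer_front

1. cam@(0, 0, -1) [+x clear] — {cam}
2. dowel@(0, -1, -1) [+x clear] — {cam, dowel}
3. runner@(0, -1, 0) [-x clear] — {cam, dowel, runner}
4. side_panel@(0, 0, 0) [+x clear] — {cam, dowel, runner, side_panel}
5. foot@(0, 1, 0) [+y clear] — {cam, dowel, foot, runner, side_panel}
6. drawer_front@(0, 2, 0) [-x clear] — {cam, dowel, drawer_front, foot, runner, side_panel}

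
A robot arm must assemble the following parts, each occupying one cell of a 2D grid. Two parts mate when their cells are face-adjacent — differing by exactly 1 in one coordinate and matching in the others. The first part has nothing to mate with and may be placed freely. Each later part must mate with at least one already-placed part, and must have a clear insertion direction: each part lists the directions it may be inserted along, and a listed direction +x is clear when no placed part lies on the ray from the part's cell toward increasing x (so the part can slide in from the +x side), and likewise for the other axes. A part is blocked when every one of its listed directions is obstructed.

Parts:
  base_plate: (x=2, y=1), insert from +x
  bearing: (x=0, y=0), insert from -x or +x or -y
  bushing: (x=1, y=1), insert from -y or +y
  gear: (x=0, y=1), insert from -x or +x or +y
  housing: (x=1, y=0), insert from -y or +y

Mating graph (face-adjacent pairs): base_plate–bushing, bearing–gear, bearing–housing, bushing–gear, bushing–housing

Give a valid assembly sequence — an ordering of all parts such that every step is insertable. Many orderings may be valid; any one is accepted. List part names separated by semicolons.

1. bushing@(1, 1) [-y clear] — {bushing}
2. base_plate@(2, 1) [+x clear] — {base_plate, bushing}
3. housing@(1, 0) [-y clear] — {base_plate, bushing, housing}
4. bearing@(0, 0) [-x clear] — {base_plate, bearing, bushing, housing}
5. gear@(0, 1) [-x clear] — {base_plate, bearing, bushing, gear, housing}

bushing; base_plate; housing; bearing; gear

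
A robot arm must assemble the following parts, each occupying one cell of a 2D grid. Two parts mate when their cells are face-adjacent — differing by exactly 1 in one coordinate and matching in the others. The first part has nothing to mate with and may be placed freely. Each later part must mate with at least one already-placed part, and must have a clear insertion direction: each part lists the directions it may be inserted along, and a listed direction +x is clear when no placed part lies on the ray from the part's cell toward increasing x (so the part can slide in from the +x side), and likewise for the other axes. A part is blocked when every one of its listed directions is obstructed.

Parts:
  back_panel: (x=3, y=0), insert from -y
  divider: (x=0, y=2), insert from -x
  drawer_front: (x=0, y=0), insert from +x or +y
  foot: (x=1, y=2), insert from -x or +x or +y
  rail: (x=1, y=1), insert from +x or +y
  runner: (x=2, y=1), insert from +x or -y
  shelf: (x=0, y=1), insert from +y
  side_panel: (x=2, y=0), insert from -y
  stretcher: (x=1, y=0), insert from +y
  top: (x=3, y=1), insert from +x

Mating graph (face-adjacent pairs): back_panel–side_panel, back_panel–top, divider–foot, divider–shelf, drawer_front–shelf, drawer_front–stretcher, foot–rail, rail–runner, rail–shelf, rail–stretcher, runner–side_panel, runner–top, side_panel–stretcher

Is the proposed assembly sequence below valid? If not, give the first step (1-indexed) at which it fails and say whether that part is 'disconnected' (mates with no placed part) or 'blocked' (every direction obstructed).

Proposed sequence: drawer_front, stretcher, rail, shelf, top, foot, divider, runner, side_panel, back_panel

Invalid at step 5 (disconnected)

1. drawer_front@(0, 0) [+x clear] — {drawer_front}
2. stretcher@(1, 0) [+y clear] — {drawer_front, stretcher}
3. rail@(1, 1) [+x clear] — {drawer_front, rail, stretcher}
4. shelf@(0, 1) [+y clear] — {drawer_front, rail, shelf, stretcher}
5. top@(3, 1) — no placed neighbour ⇒ disconnected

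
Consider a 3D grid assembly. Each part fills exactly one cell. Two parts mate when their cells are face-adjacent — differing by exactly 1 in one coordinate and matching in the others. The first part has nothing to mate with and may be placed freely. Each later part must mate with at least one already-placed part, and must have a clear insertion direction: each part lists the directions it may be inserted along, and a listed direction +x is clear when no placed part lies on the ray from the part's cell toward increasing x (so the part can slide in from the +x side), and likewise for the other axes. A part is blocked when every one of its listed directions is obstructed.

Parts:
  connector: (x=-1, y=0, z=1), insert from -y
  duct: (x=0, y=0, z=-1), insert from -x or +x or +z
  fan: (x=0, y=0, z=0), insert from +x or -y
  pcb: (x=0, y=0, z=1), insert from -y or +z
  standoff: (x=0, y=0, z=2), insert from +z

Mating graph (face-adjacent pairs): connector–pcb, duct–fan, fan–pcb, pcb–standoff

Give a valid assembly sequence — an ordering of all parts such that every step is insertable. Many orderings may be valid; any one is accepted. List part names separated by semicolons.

pcb; standoff; connector; fan; duct

1. pcb@(0, 0, 1) [-y clear] — {pcb}
2. standoff@(0, 0, 2) [+z clear] — {pcb, standoff}
3. connector@(-1, 0, 1) [-y clear] — {connector, pcb, standoff}
4. fan@(0, 0, 0) [+x clear] — {connector, fan, pcb, standoff}
5. duct@(0, 0, -1) [-x clear] — {connector, duct, fan, pcb, standoff}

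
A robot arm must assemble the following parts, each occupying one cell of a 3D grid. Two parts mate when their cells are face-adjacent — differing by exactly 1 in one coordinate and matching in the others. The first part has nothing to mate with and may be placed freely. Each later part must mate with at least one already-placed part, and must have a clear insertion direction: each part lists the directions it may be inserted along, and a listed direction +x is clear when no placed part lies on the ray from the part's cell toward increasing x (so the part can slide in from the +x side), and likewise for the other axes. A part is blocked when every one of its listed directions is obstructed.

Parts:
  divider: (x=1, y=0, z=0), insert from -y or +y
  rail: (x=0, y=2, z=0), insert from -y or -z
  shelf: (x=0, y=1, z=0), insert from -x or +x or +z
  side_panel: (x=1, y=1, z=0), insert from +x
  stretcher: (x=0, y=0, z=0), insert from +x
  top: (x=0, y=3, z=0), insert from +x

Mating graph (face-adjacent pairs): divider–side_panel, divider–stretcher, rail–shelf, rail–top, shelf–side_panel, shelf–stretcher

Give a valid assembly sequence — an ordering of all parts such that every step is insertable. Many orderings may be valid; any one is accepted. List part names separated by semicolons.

top; rail; shelf; side_panel; stretcher; divider

1. top@(0, 3, 0) [+x clear] — {top}
2. rail@(0, 2, 0) [-y clear] — {rail, top}
3. shelf@(0, 1, 0) [-x clear] — {rail, shelf, top}
4. side_panel@(1, 1, 0) [+x clear] — {rail, shelf, side_panel, top}
5. stretcher@(0, 0, 0) [+x clear] — {rail, shelf, side_panel, stretcher, top}
6. divider@(1, 0, 0) [-y clear] — {divider, rail, shelf, side_panel, stretcher, top}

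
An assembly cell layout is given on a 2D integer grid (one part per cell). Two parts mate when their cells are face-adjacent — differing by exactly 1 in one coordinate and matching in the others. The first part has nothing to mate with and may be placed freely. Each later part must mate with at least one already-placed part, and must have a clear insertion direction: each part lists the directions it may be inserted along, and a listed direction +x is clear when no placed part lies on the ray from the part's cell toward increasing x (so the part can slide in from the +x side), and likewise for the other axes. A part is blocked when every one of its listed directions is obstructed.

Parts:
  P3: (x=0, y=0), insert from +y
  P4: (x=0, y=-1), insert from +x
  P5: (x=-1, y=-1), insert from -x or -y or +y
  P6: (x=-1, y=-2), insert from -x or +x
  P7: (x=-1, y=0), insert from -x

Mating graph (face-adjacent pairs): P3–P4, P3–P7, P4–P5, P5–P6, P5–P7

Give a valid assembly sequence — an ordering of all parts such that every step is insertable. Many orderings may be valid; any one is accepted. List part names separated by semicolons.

1. P5@(-1, -1) [-x clear] — {P5}
2. P6@(-1, -2) [-x clear] — {P5, P6}
3. P4@(0, -1) [+x clear] — {P4, P5, P6}
4. P7@(-1, 0) [-x clear] — {P4, P5, P6, P7}
5. P3@(0, 0) [+y clear] — {P3, P4, P5, P6, P7}

P5; P6; P4; P7; P3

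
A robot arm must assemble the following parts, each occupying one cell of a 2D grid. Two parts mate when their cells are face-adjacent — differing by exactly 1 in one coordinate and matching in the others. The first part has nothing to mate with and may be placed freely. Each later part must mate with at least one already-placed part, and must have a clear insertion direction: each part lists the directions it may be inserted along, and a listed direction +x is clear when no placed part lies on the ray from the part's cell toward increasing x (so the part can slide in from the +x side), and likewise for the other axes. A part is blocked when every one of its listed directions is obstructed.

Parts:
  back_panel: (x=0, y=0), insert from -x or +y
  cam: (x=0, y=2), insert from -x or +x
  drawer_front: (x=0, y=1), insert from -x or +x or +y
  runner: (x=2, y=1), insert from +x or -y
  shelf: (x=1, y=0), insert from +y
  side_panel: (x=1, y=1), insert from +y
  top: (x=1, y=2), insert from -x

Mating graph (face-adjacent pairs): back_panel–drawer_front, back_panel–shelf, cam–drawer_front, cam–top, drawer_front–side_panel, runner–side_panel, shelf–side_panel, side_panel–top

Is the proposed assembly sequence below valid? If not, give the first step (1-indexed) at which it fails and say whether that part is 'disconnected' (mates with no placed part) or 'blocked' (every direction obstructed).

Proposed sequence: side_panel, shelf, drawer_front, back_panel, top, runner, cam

Invalid at step 2 (blocked)

1. side_panel@(1, 1) [+y clear] — {side_panel}
2. shelf@(1, 0) — +y all obstructed ⇒ blocked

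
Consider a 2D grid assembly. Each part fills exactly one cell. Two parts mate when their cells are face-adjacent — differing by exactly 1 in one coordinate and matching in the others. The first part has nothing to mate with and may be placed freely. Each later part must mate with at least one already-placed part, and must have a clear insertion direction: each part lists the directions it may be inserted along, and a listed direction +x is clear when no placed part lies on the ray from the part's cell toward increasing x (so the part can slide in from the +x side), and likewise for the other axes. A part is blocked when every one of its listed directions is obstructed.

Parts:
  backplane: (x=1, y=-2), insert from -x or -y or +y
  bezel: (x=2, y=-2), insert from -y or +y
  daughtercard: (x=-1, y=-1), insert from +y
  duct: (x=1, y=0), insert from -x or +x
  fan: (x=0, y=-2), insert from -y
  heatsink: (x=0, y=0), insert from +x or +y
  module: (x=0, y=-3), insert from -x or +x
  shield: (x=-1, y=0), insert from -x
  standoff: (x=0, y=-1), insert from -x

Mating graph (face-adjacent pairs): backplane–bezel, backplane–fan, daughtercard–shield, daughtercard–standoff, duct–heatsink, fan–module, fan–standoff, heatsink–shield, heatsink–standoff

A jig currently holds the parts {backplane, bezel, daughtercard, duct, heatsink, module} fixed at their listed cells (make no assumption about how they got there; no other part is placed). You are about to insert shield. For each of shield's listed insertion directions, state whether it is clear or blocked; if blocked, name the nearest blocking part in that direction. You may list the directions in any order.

-x: clear

-x: ray from shield(-1, 0) has no placed part ⇒ clear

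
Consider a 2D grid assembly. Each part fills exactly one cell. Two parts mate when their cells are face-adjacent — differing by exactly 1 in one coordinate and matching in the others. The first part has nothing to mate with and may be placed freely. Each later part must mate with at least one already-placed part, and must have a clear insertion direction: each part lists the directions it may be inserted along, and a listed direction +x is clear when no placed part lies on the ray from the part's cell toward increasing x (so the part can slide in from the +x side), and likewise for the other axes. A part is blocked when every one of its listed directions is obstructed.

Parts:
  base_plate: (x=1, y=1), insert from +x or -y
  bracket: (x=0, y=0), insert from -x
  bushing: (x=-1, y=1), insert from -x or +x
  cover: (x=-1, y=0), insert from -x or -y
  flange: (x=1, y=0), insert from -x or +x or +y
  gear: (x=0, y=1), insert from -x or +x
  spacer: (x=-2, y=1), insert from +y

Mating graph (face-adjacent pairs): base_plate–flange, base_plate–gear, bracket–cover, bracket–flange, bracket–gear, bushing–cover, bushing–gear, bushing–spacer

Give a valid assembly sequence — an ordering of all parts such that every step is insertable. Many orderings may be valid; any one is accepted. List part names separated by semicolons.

base_plate; gear; bracket; cover; bushing; spacer; flange

1. base_plate@(1, 1) [+x clear] — {base_plate}
2. gear@(0, 1) [-x clear] — {base_plate, gear}
3. bracket@(0, 0) [-x clear] — {base_plate, bracket, gear}
4. cover@(-1, 0) [-x clear] — {base_plate, bracket, cover, gear}
5. bushing@(-1, 1) [-x clear] — {base_plate, bracket, bushing, cover, gear}
6. spacer@(-2, 1) [+y clear] — {base_plate, bracket, bushing, cover, gear, spacer}
7. flange@(1, 0) [+x clear] — {base_plate, bracket, bushing, cover, flange, gear, spacer}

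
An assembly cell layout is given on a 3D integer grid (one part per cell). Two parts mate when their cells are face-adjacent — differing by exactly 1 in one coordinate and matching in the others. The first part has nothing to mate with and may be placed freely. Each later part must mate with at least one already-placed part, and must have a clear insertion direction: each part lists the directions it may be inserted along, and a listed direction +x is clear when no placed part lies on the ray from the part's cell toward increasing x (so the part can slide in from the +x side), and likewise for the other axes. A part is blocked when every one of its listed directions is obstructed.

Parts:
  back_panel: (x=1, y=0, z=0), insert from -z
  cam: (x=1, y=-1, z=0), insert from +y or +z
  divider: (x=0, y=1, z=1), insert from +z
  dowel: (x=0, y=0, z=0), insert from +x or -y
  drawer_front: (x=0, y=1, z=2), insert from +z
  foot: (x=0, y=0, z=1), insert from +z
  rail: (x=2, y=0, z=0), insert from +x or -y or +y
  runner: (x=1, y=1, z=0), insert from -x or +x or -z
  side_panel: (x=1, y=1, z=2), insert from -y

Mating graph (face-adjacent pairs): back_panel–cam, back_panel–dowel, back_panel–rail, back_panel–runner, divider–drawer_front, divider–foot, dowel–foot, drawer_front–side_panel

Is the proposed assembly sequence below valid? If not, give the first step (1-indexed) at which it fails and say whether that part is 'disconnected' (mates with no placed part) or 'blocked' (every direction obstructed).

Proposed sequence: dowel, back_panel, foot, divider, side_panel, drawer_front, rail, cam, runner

1. dowel@(0, 0, 0) [+x clear] — {dowel}
2. back_panel@(1, 0, 0) [-z clear] — {back_panel, dowel}
3. foot@(0, 0, 1) [+z clear] — {back_panel, dowel, foot}
4. divider@(0, 1, 1) [+z clear] — {back_panel, divider, dowel, foot}
5. side_panel@(1, 1, 2) — no placed neighbour ⇒ disconnected

Invalid at step 5 (disconnected)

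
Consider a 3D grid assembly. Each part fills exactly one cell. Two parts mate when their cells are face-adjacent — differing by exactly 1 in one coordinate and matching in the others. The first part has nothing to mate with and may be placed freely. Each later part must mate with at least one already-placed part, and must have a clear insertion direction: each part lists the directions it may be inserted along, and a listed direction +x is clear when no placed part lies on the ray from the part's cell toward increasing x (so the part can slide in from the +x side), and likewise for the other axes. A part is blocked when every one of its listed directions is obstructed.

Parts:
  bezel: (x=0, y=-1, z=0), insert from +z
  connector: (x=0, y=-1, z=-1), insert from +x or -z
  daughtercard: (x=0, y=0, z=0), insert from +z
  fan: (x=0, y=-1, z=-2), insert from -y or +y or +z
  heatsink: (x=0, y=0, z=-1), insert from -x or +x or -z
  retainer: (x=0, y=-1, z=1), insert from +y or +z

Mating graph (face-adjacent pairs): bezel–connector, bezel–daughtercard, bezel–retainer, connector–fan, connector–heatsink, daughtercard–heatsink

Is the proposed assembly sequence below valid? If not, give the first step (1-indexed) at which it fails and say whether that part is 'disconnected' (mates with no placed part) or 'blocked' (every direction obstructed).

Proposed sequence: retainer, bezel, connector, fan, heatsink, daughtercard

1. retainer@(0, -1, 1) [+y clear] — {retainer}
2. bezel@(0, -1, 0) — +z all obstructed ⇒ blocked

Invalid at step 2 (blocked)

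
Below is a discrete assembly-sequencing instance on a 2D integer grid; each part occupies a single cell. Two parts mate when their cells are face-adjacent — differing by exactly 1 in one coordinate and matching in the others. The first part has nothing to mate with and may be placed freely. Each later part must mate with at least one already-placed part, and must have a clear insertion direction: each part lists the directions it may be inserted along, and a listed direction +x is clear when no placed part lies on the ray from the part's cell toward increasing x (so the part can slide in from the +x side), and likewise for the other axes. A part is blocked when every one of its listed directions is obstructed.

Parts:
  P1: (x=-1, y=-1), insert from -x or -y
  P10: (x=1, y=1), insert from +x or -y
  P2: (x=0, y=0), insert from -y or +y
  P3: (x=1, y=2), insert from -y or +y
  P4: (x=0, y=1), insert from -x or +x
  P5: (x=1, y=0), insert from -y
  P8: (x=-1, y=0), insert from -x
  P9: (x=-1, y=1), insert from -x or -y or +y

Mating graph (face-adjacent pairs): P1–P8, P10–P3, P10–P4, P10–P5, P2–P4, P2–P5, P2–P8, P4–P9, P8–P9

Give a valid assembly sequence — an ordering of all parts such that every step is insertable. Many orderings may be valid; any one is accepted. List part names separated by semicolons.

1. P10@(1, 1) [+x clear] — {P10}
2. P4@(0, 1) [-x clear] — {P10, P4}
3. P5@(1, 0) [-y clear] — {P10, P4, P5}
4. P3@(1, 2) [+y clear] — {P10, P3, P4, P5}
5. P9@(-1, 1) [-x clear] — {P10, P3, P4, P5, P9}
6. P8@(-1, 0) [-x clear] — {P10, P3, P4, P5, P8, P9}
7. P1@(-1, -1) [-x clear] — {P1, P10, P3, P4, P5, P8, P9}
8. P2@(0, 0) [-y clear] — {P1, P10, P2, P3, P4, P5, P8, P9}

P10; P4; P5; P3; P9; P8; P1; P2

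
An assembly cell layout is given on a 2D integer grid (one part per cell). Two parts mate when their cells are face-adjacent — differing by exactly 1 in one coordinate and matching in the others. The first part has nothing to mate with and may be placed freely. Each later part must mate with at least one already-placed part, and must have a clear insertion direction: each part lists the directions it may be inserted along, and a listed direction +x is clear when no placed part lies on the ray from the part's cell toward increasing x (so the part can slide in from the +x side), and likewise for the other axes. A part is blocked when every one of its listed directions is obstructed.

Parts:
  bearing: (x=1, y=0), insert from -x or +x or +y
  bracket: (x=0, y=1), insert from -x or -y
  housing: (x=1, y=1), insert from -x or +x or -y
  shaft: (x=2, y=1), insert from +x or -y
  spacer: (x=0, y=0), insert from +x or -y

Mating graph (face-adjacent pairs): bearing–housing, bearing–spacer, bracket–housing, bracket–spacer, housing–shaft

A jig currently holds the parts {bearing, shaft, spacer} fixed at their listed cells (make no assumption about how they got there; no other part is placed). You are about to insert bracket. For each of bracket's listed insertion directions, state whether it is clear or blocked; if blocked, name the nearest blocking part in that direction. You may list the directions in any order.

-x: ray from bracket(0, 1) has no placed part ⇒ clear
-y: nearest on ray is spacer@(0, 0) ⇒ blocked

-x: clear; -y: blocked by spacer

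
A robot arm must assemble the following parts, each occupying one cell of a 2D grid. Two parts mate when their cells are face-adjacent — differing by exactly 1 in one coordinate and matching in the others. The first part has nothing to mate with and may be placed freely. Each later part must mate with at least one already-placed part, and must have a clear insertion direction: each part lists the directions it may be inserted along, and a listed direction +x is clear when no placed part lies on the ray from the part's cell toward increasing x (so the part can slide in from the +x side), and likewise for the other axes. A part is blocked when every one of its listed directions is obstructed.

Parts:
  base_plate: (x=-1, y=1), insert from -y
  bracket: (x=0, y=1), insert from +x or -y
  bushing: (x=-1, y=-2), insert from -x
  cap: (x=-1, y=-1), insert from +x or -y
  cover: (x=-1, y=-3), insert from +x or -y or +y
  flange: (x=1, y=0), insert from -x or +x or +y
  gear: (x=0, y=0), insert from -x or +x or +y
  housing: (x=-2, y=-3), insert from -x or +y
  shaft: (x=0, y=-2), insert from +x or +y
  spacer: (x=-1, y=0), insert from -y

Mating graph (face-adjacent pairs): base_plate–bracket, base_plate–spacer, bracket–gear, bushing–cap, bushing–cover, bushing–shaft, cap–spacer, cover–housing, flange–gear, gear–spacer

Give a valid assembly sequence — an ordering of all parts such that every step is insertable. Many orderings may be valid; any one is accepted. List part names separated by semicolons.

1. flange@(1, 0) [-x clear] — {flange}
2. gear@(0, 0) [-x clear] — {flange, gear}
3. bracket@(0, 1) [+x clear] — {bracket, flange, gear}
4. base_plate@(-1, 1) [-y clear] — {base_plate, bracket, flange, gear}
5. spacer@(-1, 0) [-y clear] — {base_plate, bracket, flange, gear, spacer}
6. cap@(-1, -1) [+x clear] — {base_plate, bracket, cap, flange, gear, spacer}
7. bushing@(-1, -2) [-x clear] — {base_plate, bracket, bushing, cap, flange, gear, spacer}
8. cover@(-1, -3) [+x clear] — {base_plate, bracket, bushing, cap, cover, flange, gear, spacer}
9. housing@(-2, -3) [-x clear] — {base_plate, bracket, bushing, cap, cover, flange, gear, housing, spacer}
10. shaft@(0, -2) [+x clear] — {base_plate, bracket, bushing, cap, cover, flange, gear, housing, shaft, spacer}

flange; gear; bracket; base_plate; spacer; cap; bushing; cover; housing; shaft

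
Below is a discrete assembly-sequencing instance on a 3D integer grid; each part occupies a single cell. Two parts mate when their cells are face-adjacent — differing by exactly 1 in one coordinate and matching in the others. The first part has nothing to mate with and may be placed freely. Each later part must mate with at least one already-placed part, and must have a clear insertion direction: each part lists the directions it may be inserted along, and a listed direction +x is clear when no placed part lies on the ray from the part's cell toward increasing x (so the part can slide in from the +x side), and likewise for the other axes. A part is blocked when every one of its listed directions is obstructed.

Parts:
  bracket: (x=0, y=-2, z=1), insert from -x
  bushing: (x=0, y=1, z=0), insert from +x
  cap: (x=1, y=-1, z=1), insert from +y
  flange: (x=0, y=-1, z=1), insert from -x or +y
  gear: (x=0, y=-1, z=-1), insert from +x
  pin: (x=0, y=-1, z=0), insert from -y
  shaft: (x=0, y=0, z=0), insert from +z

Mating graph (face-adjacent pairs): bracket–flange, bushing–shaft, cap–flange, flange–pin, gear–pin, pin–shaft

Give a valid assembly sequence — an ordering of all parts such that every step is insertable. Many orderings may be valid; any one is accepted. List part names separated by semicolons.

shaft; pin; flange; bracket; cap; bushing; gear

1. shaft@(0, 0, 0) [+z clear] — {shaft}
2. pin@(0, -1, 0) [-y clear] — {pin, shaft}
3. flange@(0, -1, 1) [-x clear] — {flange, pin, shaft}
4. bracket@(0, -2, 1) [-x clear] — {bracket, flange, pin, shaft}
5. cap@(1, -1, 1) [+y clear] — {bracket, cap, flange, pin, shaft}
6. bushing@(0, 1, 0) [+x clear] — {bracket, bushing, cap, flange, pin, shaft}
7. gear@(0, -1, -1) [+x clear] — {bracket, bushing, cap, flange, gear, pin, shaft}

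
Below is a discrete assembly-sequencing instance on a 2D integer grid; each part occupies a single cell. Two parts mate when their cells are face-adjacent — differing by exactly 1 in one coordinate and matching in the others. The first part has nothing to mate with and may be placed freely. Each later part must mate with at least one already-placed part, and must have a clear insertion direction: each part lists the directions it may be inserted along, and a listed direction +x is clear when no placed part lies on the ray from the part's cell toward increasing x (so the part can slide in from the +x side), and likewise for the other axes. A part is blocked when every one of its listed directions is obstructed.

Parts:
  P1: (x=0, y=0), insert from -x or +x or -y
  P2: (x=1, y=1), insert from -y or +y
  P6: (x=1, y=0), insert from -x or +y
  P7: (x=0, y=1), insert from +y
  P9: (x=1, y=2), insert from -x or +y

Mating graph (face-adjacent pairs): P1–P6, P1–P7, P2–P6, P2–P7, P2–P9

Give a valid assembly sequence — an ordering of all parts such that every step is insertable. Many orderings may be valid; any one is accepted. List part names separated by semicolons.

P1; P7; P6; P2; P9

1. P1@(0, 0) [-x clear] — {P1}
2. P7@(0, 1) [+y clear] — {P1, P7}
3. P6@(1, 0) [+y clear] — {P1, P6, P7}
4. P2@(1, 1) [+y clear] — {P1, P2, P6, P7}
5. P9@(1, 2) [-x clear] — {P1, P2, P6, P7, P9}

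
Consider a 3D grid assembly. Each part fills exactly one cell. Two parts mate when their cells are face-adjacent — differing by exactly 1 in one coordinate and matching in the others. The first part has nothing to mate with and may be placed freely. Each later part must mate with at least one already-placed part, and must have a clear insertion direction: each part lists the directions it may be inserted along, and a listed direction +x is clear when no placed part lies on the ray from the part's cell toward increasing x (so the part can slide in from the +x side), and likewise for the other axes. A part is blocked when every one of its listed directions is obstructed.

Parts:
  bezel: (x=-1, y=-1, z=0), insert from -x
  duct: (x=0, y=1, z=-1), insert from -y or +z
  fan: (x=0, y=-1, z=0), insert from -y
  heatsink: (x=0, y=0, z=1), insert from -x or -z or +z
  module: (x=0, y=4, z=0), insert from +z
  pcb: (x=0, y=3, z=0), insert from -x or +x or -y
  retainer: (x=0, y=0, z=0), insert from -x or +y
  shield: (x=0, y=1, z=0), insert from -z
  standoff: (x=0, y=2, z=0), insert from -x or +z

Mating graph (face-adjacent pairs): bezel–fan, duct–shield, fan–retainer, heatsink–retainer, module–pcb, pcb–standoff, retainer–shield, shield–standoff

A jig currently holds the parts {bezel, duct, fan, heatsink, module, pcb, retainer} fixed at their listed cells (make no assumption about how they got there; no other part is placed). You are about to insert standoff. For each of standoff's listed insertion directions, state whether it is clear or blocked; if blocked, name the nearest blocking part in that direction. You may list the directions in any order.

+z: clear; -x: clear

-x: ray from standoff(0, 2, 0) has no placed part ⇒ clear
+z: ray from standoff(0, 2, 0) has no placed part ⇒ clear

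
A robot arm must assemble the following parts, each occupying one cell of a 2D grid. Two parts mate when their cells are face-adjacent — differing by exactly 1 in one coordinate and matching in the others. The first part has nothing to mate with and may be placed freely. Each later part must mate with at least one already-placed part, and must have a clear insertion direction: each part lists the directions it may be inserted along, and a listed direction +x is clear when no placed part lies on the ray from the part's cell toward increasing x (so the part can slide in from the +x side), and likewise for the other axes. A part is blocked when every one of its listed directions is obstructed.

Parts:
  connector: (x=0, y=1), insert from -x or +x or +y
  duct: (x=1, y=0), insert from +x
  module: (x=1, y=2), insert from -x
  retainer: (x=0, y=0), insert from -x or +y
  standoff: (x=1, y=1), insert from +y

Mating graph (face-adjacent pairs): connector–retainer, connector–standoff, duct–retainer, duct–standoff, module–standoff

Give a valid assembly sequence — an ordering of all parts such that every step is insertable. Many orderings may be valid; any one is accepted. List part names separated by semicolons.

duct; retainer; connector; standoff; module

1. duct@(1, 0) [+x clear] — {duct}
2. retainer@(0, 0) [-x clear] — {duct, retainer}
3. connector@(0, 1) [-x clear] — {connector, duct, retainer}
4. standoff@(1, 1) [+y clear] — {connector, duct, retainer, standoff}
5. module@(1, 2) [-x clear] — {connector, duct, module, retainer, standoff}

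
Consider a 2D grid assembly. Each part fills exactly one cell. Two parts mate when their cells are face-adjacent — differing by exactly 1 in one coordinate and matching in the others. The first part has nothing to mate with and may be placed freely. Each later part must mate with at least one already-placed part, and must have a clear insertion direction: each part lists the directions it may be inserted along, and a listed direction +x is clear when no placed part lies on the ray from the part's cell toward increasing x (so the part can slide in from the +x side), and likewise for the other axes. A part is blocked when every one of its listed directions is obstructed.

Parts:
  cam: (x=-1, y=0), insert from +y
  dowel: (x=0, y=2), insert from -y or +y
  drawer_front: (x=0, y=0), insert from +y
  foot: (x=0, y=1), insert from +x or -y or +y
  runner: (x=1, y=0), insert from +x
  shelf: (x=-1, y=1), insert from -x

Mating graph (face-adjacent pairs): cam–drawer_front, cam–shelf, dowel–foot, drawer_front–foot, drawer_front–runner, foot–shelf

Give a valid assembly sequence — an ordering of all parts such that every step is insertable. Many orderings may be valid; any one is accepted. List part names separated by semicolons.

cam; shelf; drawer_front; foot; dowel; runner

1. cam@(-1, 0) [+y clear] — {cam}
2. shelf@(-1, 1) [-x clear] — {cam, shelf}
3. drawer_front@(0, 0) [+y clear] — {cam, drawer_front, shelf}
4. foot@(0, 1) [+x clear] — {cam, drawer_front, foot, shelf}
5. dowel@(0, 2) [+y clear] — {cam, dowel, drawer_front, foot, shelf}
6. runner@(1, 0) [+x clear] — {cam, dowel, drawer_front, foot, runner, shelf}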